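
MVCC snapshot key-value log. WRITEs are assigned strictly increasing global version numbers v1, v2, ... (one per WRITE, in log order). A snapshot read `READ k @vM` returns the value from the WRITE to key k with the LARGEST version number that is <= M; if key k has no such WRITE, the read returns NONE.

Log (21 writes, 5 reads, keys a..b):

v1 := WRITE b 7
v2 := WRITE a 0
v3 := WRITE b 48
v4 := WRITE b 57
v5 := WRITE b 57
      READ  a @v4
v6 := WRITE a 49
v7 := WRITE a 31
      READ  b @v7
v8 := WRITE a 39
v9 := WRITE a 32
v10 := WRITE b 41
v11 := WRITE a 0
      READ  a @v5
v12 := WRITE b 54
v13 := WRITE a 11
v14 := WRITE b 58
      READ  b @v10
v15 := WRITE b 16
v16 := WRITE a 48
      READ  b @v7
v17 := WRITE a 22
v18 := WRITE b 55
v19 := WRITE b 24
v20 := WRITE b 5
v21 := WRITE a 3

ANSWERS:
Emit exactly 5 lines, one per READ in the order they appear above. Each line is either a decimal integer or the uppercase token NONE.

Answer: 0
57
0
41
57

Derivation:
v1: WRITE b=7  (b history now [(1, 7)])
v2: WRITE a=0  (a history now [(2, 0)])
v3: WRITE b=48  (b history now [(1, 7), (3, 48)])
v4: WRITE b=57  (b history now [(1, 7), (3, 48), (4, 57)])
v5: WRITE b=57  (b history now [(1, 7), (3, 48), (4, 57), (5, 57)])
READ a @v4: history=[(2, 0)] -> pick v2 -> 0
v6: WRITE a=49  (a history now [(2, 0), (6, 49)])
v7: WRITE a=31  (a history now [(2, 0), (6, 49), (7, 31)])
READ b @v7: history=[(1, 7), (3, 48), (4, 57), (5, 57)] -> pick v5 -> 57
v8: WRITE a=39  (a history now [(2, 0), (6, 49), (7, 31), (8, 39)])
v9: WRITE a=32  (a history now [(2, 0), (6, 49), (7, 31), (8, 39), (9, 32)])
v10: WRITE b=41  (b history now [(1, 7), (3, 48), (4, 57), (5, 57), (10, 41)])
v11: WRITE a=0  (a history now [(2, 0), (6, 49), (7, 31), (8, 39), (9, 32), (11, 0)])
READ a @v5: history=[(2, 0), (6, 49), (7, 31), (8, 39), (9, 32), (11, 0)] -> pick v2 -> 0
v12: WRITE b=54  (b history now [(1, 7), (3, 48), (4, 57), (5, 57), (10, 41), (12, 54)])
v13: WRITE a=11  (a history now [(2, 0), (6, 49), (7, 31), (8, 39), (9, 32), (11, 0), (13, 11)])
v14: WRITE b=58  (b history now [(1, 7), (3, 48), (4, 57), (5, 57), (10, 41), (12, 54), (14, 58)])
READ b @v10: history=[(1, 7), (3, 48), (4, 57), (5, 57), (10, 41), (12, 54), (14, 58)] -> pick v10 -> 41
v15: WRITE b=16  (b history now [(1, 7), (3, 48), (4, 57), (5, 57), (10, 41), (12, 54), (14, 58), (15, 16)])
v16: WRITE a=48  (a history now [(2, 0), (6, 49), (7, 31), (8, 39), (9, 32), (11, 0), (13, 11), (16, 48)])
READ b @v7: history=[(1, 7), (3, 48), (4, 57), (5, 57), (10, 41), (12, 54), (14, 58), (15, 16)] -> pick v5 -> 57
v17: WRITE a=22  (a history now [(2, 0), (6, 49), (7, 31), (8, 39), (9, 32), (11, 0), (13, 11), (16, 48), (17, 22)])
v18: WRITE b=55  (b history now [(1, 7), (3, 48), (4, 57), (5, 57), (10, 41), (12, 54), (14, 58), (15, 16), (18, 55)])
v19: WRITE b=24  (b history now [(1, 7), (3, 48), (4, 57), (5, 57), (10, 41), (12, 54), (14, 58), (15, 16), (18, 55), (19, 24)])
v20: WRITE b=5  (b history now [(1, 7), (3, 48), (4, 57), (5, 57), (10, 41), (12, 54), (14, 58), (15, 16), (18, 55), (19, 24), (20, 5)])
v21: WRITE a=3  (a history now [(2, 0), (6, 49), (7, 31), (8, 39), (9, 32), (11, 0), (13, 11), (16, 48), (17, 22), (21, 3)])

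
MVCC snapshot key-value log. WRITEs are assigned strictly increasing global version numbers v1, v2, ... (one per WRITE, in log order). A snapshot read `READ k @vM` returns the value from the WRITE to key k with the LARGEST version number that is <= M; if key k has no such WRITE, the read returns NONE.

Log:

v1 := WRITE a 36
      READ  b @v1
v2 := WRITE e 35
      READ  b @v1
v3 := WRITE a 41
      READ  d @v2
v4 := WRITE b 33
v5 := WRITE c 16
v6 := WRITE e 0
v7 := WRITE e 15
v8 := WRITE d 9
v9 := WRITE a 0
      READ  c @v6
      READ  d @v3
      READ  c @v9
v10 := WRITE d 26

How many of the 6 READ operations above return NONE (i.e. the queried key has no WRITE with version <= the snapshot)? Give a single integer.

v1: WRITE a=36  (a history now [(1, 36)])
READ b @v1: history=[] -> no version <= 1 -> NONE
v2: WRITE e=35  (e history now [(2, 35)])
READ b @v1: history=[] -> no version <= 1 -> NONE
v3: WRITE a=41  (a history now [(1, 36), (3, 41)])
READ d @v2: history=[] -> no version <= 2 -> NONE
v4: WRITE b=33  (b history now [(4, 33)])
v5: WRITE c=16  (c history now [(5, 16)])
v6: WRITE e=0  (e history now [(2, 35), (6, 0)])
v7: WRITE e=15  (e history now [(2, 35), (6, 0), (7, 15)])
v8: WRITE d=9  (d history now [(8, 9)])
v9: WRITE a=0  (a history now [(1, 36), (3, 41), (9, 0)])
READ c @v6: history=[(5, 16)] -> pick v5 -> 16
READ d @v3: history=[(8, 9)] -> no version <= 3 -> NONE
READ c @v9: history=[(5, 16)] -> pick v5 -> 16
v10: WRITE d=26  (d history now [(8, 9), (10, 26)])
Read results in order: ['NONE', 'NONE', 'NONE', '16', 'NONE', '16']
NONE count = 4

Answer: 4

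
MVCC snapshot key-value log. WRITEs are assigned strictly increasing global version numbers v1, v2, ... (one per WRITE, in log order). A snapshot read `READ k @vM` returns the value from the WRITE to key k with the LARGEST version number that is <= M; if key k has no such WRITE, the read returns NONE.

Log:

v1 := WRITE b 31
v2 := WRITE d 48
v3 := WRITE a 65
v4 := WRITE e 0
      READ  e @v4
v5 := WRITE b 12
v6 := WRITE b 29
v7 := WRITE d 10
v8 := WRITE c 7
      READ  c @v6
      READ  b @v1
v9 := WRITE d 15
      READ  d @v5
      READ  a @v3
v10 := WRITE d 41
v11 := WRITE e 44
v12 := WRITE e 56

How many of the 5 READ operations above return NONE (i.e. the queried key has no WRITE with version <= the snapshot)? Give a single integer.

Answer: 1

Derivation:
v1: WRITE b=31  (b history now [(1, 31)])
v2: WRITE d=48  (d history now [(2, 48)])
v3: WRITE a=65  (a history now [(3, 65)])
v4: WRITE e=0  (e history now [(4, 0)])
READ e @v4: history=[(4, 0)] -> pick v4 -> 0
v5: WRITE b=12  (b history now [(1, 31), (5, 12)])
v6: WRITE b=29  (b history now [(1, 31), (5, 12), (6, 29)])
v7: WRITE d=10  (d history now [(2, 48), (7, 10)])
v8: WRITE c=7  (c history now [(8, 7)])
READ c @v6: history=[(8, 7)] -> no version <= 6 -> NONE
READ b @v1: history=[(1, 31), (5, 12), (6, 29)] -> pick v1 -> 31
v9: WRITE d=15  (d history now [(2, 48), (7, 10), (9, 15)])
READ d @v5: history=[(2, 48), (7, 10), (9, 15)] -> pick v2 -> 48
READ a @v3: history=[(3, 65)] -> pick v3 -> 65
v10: WRITE d=41  (d history now [(2, 48), (7, 10), (9, 15), (10, 41)])
v11: WRITE e=44  (e history now [(4, 0), (11, 44)])
v12: WRITE e=56  (e history now [(4, 0), (11, 44), (12, 56)])
Read results in order: ['0', 'NONE', '31', '48', '65']
NONE count = 1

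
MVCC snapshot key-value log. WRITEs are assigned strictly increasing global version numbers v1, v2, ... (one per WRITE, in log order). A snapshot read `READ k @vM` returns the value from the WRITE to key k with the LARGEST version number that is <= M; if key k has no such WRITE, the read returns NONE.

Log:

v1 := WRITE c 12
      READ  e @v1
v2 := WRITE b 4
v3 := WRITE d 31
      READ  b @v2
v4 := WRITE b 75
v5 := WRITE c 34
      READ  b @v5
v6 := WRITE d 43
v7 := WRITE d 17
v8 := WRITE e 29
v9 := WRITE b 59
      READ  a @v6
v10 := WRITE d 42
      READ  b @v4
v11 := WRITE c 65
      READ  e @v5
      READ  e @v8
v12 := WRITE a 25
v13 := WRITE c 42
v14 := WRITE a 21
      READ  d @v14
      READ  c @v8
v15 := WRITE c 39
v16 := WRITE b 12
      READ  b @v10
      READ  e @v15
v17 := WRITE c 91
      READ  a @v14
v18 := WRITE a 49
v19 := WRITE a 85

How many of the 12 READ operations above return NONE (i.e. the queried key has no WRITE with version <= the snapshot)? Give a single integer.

v1: WRITE c=12  (c history now [(1, 12)])
READ e @v1: history=[] -> no version <= 1 -> NONE
v2: WRITE b=4  (b history now [(2, 4)])
v3: WRITE d=31  (d history now [(3, 31)])
READ b @v2: history=[(2, 4)] -> pick v2 -> 4
v4: WRITE b=75  (b history now [(2, 4), (4, 75)])
v5: WRITE c=34  (c history now [(1, 12), (5, 34)])
READ b @v5: history=[(2, 4), (4, 75)] -> pick v4 -> 75
v6: WRITE d=43  (d history now [(3, 31), (6, 43)])
v7: WRITE d=17  (d history now [(3, 31), (6, 43), (7, 17)])
v8: WRITE e=29  (e history now [(8, 29)])
v9: WRITE b=59  (b history now [(2, 4), (4, 75), (9, 59)])
READ a @v6: history=[] -> no version <= 6 -> NONE
v10: WRITE d=42  (d history now [(3, 31), (6, 43), (7, 17), (10, 42)])
READ b @v4: history=[(2, 4), (4, 75), (9, 59)] -> pick v4 -> 75
v11: WRITE c=65  (c history now [(1, 12), (5, 34), (11, 65)])
READ e @v5: history=[(8, 29)] -> no version <= 5 -> NONE
READ e @v8: history=[(8, 29)] -> pick v8 -> 29
v12: WRITE a=25  (a history now [(12, 25)])
v13: WRITE c=42  (c history now [(1, 12), (5, 34), (11, 65), (13, 42)])
v14: WRITE a=21  (a history now [(12, 25), (14, 21)])
READ d @v14: history=[(3, 31), (6, 43), (7, 17), (10, 42)] -> pick v10 -> 42
READ c @v8: history=[(1, 12), (5, 34), (11, 65), (13, 42)] -> pick v5 -> 34
v15: WRITE c=39  (c history now [(1, 12), (5, 34), (11, 65), (13, 42), (15, 39)])
v16: WRITE b=12  (b history now [(2, 4), (4, 75), (9, 59), (16, 12)])
READ b @v10: history=[(2, 4), (4, 75), (9, 59), (16, 12)] -> pick v9 -> 59
READ e @v15: history=[(8, 29)] -> pick v8 -> 29
v17: WRITE c=91  (c history now [(1, 12), (5, 34), (11, 65), (13, 42), (15, 39), (17, 91)])
READ a @v14: history=[(12, 25), (14, 21)] -> pick v14 -> 21
v18: WRITE a=49  (a history now [(12, 25), (14, 21), (18, 49)])
v19: WRITE a=85  (a history now [(12, 25), (14, 21), (18, 49), (19, 85)])
Read results in order: ['NONE', '4', '75', 'NONE', '75', 'NONE', '29', '42', '34', '59', '29', '21']
NONE count = 3

Answer: 3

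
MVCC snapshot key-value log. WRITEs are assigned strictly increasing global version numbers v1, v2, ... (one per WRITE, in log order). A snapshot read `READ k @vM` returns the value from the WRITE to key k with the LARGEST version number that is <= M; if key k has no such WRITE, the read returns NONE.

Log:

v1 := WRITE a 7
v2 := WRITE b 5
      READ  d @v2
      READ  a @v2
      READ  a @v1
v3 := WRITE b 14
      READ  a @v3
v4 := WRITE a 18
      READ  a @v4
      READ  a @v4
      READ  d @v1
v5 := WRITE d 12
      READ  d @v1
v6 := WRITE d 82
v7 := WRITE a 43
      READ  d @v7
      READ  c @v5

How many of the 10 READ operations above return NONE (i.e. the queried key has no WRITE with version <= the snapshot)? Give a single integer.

Answer: 4

Derivation:
v1: WRITE a=7  (a history now [(1, 7)])
v2: WRITE b=5  (b history now [(2, 5)])
READ d @v2: history=[] -> no version <= 2 -> NONE
READ a @v2: history=[(1, 7)] -> pick v1 -> 7
READ a @v1: history=[(1, 7)] -> pick v1 -> 7
v3: WRITE b=14  (b history now [(2, 5), (3, 14)])
READ a @v3: history=[(1, 7)] -> pick v1 -> 7
v4: WRITE a=18  (a history now [(1, 7), (4, 18)])
READ a @v4: history=[(1, 7), (4, 18)] -> pick v4 -> 18
READ a @v4: history=[(1, 7), (4, 18)] -> pick v4 -> 18
READ d @v1: history=[] -> no version <= 1 -> NONE
v5: WRITE d=12  (d history now [(5, 12)])
READ d @v1: history=[(5, 12)] -> no version <= 1 -> NONE
v6: WRITE d=82  (d history now [(5, 12), (6, 82)])
v7: WRITE a=43  (a history now [(1, 7), (4, 18), (7, 43)])
READ d @v7: history=[(5, 12), (6, 82)] -> pick v6 -> 82
READ c @v5: history=[] -> no version <= 5 -> NONE
Read results in order: ['NONE', '7', '7', '7', '18', '18', 'NONE', 'NONE', '82', 'NONE']
NONE count = 4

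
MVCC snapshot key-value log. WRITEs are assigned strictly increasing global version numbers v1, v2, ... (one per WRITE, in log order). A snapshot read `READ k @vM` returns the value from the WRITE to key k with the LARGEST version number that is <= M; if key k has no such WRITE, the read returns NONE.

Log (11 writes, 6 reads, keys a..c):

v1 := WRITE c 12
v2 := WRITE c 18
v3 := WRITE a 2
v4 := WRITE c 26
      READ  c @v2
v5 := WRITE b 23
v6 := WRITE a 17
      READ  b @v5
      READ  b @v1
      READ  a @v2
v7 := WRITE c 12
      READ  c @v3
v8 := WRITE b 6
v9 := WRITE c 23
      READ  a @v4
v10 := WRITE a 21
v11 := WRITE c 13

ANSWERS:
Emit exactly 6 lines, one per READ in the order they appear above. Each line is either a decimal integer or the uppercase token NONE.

v1: WRITE c=12  (c history now [(1, 12)])
v2: WRITE c=18  (c history now [(1, 12), (2, 18)])
v3: WRITE a=2  (a history now [(3, 2)])
v4: WRITE c=26  (c history now [(1, 12), (2, 18), (4, 26)])
READ c @v2: history=[(1, 12), (2, 18), (4, 26)] -> pick v2 -> 18
v5: WRITE b=23  (b history now [(5, 23)])
v6: WRITE a=17  (a history now [(3, 2), (6, 17)])
READ b @v5: history=[(5, 23)] -> pick v5 -> 23
READ b @v1: history=[(5, 23)] -> no version <= 1 -> NONE
READ a @v2: history=[(3, 2), (6, 17)] -> no version <= 2 -> NONE
v7: WRITE c=12  (c history now [(1, 12), (2, 18), (4, 26), (7, 12)])
READ c @v3: history=[(1, 12), (2, 18), (4, 26), (7, 12)] -> pick v2 -> 18
v8: WRITE b=6  (b history now [(5, 23), (8, 6)])
v9: WRITE c=23  (c history now [(1, 12), (2, 18), (4, 26), (7, 12), (9, 23)])
READ a @v4: history=[(3, 2), (6, 17)] -> pick v3 -> 2
v10: WRITE a=21  (a history now [(3, 2), (6, 17), (10, 21)])
v11: WRITE c=13  (c history now [(1, 12), (2, 18), (4, 26), (7, 12), (9, 23), (11, 13)])

Answer: 18
23
NONE
NONE
18
2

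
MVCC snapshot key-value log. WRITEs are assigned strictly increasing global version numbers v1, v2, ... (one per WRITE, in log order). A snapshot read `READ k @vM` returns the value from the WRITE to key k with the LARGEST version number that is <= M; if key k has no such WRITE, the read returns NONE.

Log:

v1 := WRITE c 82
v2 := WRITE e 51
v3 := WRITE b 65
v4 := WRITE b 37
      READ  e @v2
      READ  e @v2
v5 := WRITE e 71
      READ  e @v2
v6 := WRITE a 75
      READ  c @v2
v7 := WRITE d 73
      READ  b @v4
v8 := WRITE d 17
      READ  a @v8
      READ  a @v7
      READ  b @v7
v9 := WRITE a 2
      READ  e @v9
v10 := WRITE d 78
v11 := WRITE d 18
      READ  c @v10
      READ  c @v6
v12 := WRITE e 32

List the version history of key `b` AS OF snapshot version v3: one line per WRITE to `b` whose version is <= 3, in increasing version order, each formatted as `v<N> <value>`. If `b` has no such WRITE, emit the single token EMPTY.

Scan writes for key=b with version <= 3:
  v1 WRITE c 82 -> skip
  v2 WRITE e 51 -> skip
  v3 WRITE b 65 -> keep
  v4 WRITE b 37 -> drop (> snap)
  v5 WRITE e 71 -> skip
  v6 WRITE a 75 -> skip
  v7 WRITE d 73 -> skip
  v8 WRITE d 17 -> skip
  v9 WRITE a 2 -> skip
  v10 WRITE d 78 -> skip
  v11 WRITE d 18 -> skip
  v12 WRITE e 32 -> skip
Collected: [(3, 65)]

Answer: v3 65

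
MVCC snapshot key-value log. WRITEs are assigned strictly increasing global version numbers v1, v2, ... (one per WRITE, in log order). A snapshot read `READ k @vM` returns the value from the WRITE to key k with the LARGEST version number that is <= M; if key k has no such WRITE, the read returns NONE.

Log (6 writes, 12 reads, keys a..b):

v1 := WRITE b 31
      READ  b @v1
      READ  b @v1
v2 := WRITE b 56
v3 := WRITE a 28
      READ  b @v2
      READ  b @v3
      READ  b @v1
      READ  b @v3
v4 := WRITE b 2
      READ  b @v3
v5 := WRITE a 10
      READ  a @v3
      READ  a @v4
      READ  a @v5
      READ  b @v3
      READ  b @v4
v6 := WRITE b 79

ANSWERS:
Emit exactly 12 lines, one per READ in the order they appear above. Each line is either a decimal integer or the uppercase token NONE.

Answer: 31
31
56
56
31
56
56
28
28
10
56
2

Derivation:
v1: WRITE b=31  (b history now [(1, 31)])
READ b @v1: history=[(1, 31)] -> pick v1 -> 31
READ b @v1: history=[(1, 31)] -> pick v1 -> 31
v2: WRITE b=56  (b history now [(1, 31), (2, 56)])
v3: WRITE a=28  (a history now [(3, 28)])
READ b @v2: history=[(1, 31), (2, 56)] -> pick v2 -> 56
READ b @v3: history=[(1, 31), (2, 56)] -> pick v2 -> 56
READ b @v1: history=[(1, 31), (2, 56)] -> pick v1 -> 31
READ b @v3: history=[(1, 31), (2, 56)] -> pick v2 -> 56
v4: WRITE b=2  (b history now [(1, 31), (2, 56), (4, 2)])
READ b @v3: history=[(1, 31), (2, 56), (4, 2)] -> pick v2 -> 56
v5: WRITE a=10  (a history now [(3, 28), (5, 10)])
READ a @v3: history=[(3, 28), (5, 10)] -> pick v3 -> 28
READ a @v4: history=[(3, 28), (5, 10)] -> pick v3 -> 28
READ a @v5: history=[(3, 28), (5, 10)] -> pick v5 -> 10
READ b @v3: history=[(1, 31), (2, 56), (4, 2)] -> pick v2 -> 56
READ b @v4: history=[(1, 31), (2, 56), (4, 2)] -> pick v4 -> 2
v6: WRITE b=79  (b history now [(1, 31), (2, 56), (4, 2), (6, 79)])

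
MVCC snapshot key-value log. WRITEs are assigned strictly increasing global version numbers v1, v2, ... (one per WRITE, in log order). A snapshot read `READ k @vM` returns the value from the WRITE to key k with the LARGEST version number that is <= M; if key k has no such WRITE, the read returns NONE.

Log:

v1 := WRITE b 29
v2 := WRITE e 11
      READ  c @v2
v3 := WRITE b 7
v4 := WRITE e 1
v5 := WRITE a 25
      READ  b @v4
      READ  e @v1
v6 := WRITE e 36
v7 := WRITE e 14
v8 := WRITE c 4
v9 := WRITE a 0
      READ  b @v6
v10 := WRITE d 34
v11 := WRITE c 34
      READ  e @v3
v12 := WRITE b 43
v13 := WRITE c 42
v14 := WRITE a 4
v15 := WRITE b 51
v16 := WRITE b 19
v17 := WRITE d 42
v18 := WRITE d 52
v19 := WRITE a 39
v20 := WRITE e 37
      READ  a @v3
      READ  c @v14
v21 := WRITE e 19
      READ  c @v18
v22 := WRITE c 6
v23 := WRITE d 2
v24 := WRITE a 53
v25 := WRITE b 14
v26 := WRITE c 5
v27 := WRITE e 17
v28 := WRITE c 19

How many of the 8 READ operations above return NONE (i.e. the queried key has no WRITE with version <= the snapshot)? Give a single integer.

Answer: 3

Derivation:
v1: WRITE b=29  (b history now [(1, 29)])
v2: WRITE e=11  (e history now [(2, 11)])
READ c @v2: history=[] -> no version <= 2 -> NONE
v3: WRITE b=7  (b history now [(1, 29), (3, 7)])
v4: WRITE e=1  (e history now [(2, 11), (4, 1)])
v5: WRITE a=25  (a history now [(5, 25)])
READ b @v4: history=[(1, 29), (3, 7)] -> pick v3 -> 7
READ e @v1: history=[(2, 11), (4, 1)] -> no version <= 1 -> NONE
v6: WRITE e=36  (e history now [(2, 11), (4, 1), (6, 36)])
v7: WRITE e=14  (e history now [(2, 11), (4, 1), (6, 36), (7, 14)])
v8: WRITE c=4  (c history now [(8, 4)])
v9: WRITE a=0  (a history now [(5, 25), (9, 0)])
READ b @v6: history=[(1, 29), (3, 7)] -> pick v3 -> 7
v10: WRITE d=34  (d history now [(10, 34)])
v11: WRITE c=34  (c history now [(8, 4), (11, 34)])
READ e @v3: history=[(2, 11), (4, 1), (6, 36), (7, 14)] -> pick v2 -> 11
v12: WRITE b=43  (b history now [(1, 29), (3, 7), (12, 43)])
v13: WRITE c=42  (c history now [(8, 4), (11, 34), (13, 42)])
v14: WRITE a=4  (a history now [(5, 25), (9, 0), (14, 4)])
v15: WRITE b=51  (b history now [(1, 29), (3, 7), (12, 43), (15, 51)])
v16: WRITE b=19  (b history now [(1, 29), (3, 7), (12, 43), (15, 51), (16, 19)])
v17: WRITE d=42  (d history now [(10, 34), (17, 42)])
v18: WRITE d=52  (d history now [(10, 34), (17, 42), (18, 52)])
v19: WRITE a=39  (a history now [(5, 25), (9, 0), (14, 4), (19, 39)])
v20: WRITE e=37  (e history now [(2, 11), (4, 1), (6, 36), (7, 14), (20, 37)])
READ a @v3: history=[(5, 25), (9, 0), (14, 4), (19, 39)] -> no version <= 3 -> NONE
READ c @v14: history=[(8, 4), (11, 34), (13, 42)] -> pick v13 -> 42
v21: WRITE e=19  (e history now [(2, 11), (4, 1), (6, 36), (7, 14), (20, 37), (21, 19)])
READ c @v18: history=[(8, 4), (11, 34), (13, 42)] -> pick v13 -> 42
v22: WRITE c=6  (c history now [(8, 4), (11, 34), (13, 42), (22, 6)])
v23: WRITE d=2  (d history now [(10, 34), (17, 42), (18, 52), (23, 2)])
v24: WRITE a=53  (a history now [(5, 25), (9, 0), (14, 4), (19, 39), (24, 53)])
v25: WRITE b=14  (b history now [(1, 29), (3, 7), (12, 43), (15, 51), (16, 19), (25, 14)])
v26: WRITE c=5  (c history now [(8, 4), (11, 34), (13, 42), (22, 6), (26, 5)])
v27: WRITE e=17  (e history now [(2, 11), (4, 1), (6, 36), (7, 14), (20, 37), (21, 19), (27, 17)])
v28: WRITE c=19  (c history now [(8, 4), (11, 34), (13, 42), (22, 6), (26, 5), (28, 19)])
Read results in order: ['NONE', '7', 'NONE', '7', '11', 'NONE', '42', '42']
NONE count = 3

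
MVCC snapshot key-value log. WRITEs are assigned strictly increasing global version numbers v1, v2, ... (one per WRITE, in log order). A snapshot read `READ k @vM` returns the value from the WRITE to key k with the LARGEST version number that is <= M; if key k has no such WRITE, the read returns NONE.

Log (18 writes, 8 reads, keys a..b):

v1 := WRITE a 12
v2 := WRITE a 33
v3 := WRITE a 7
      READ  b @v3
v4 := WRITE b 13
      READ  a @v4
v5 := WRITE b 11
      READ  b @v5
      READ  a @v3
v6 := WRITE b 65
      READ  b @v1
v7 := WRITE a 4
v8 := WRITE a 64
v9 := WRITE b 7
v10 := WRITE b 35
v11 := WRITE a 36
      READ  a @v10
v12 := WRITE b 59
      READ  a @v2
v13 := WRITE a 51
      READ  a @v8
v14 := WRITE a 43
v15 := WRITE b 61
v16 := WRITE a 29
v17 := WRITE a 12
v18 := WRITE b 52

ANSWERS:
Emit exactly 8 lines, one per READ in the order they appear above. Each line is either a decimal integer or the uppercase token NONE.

Answer: NONE
7
11
7
NONE
64
33
64

Derivation:
v1: WRITE a=12  (a history now [(1, 12)])
v2: WRITE a=33  (a history now [(1, 12), (2, 33)])
v3: WRITE a=7  (a history now [(1, 12), (2, 33), (3, 7)])
READ b @v3: history=[] -> no version <= 3 -> NONE
v4: WRITE b=13  (b history now [(4, 13)])
READ a @v4: history=[(1, 12), (2, 33), (3, 7)] -> pick v3 -> 7
v5: WRITE b=11  (b history now [(4, 13), (5, 11)])
READ b @v5: history=[(4, 13), (5, 11)] -> pick v5 -> 11
READ a @v3: history=[(1, 12), (2, 33), (3, 7)] -> pick v3 -> 7
v6: WRITE b=65  (b history now [(4, 13), (5, 11), (6, 65)])
READ b @v1: history=[(4, 13), (5, 11), (6, 65)] -> no version <= 1 -> NONE
v7: WRITE a=4  (a history now [(1, 12), (2, 33), (3, 7), (7, 4)])
v8: WRITE a=64  (a history now [(1, 12), (2, 33), (3, 7), (7, 4), (8, 64)])
v9: WRITE b=7  (b history now [(4, 13), (5, 11), (6, 65), (9, 7)])
v10: WRITE b=35  (b history now [(4, 13), (5, 11), (6, 65), (9, 7), (10, 35)])
v11: WRITE a=36  (a history now [(1, 12), (2, 33), (3, 7), (7, 4), (8, 64), (11, 36)])
READ a @v10: history=[(1, 12), (2, 33), (3, 7), (7, 4), (8, 64), (11, 36)] -> pick v8 -> 64
v12: WRITE b=59  (b history now [(4, 13), (5, 11), (6, 65), (9, 7), (10, 35), (12, 59)])
READ a @v2: history=[(1, 12), (2, 33), (3, 7), (7, 4), (8, 64), (11, 36)] -> pick v2 -> 33
v13: WRITE a=51  (a history now [(1, 12), (2, 33), (3, 7), (7, 4), (8, 64), (11, 36), (13, 51)])
READ a @v8: history=[(1, 12), (2, 33), (3, 7), (7, 4), (8, 64), (11, 36), (13, 51)] -> pick v8 -> 64
v14: WRITE a=43  (a history now [(1, 12), (2, 33), (3, 7), (7, 4), (8, 64), (11, 36), (13, 51), (14, 43)])
v15: WRITE b=61  (b history now [(4, 13), (5, 11), (6, 65), (9, 7), (10, 35), (12, 59), (15, 61)])
v16: WRITE a=29  (a history now [(1, 12), (2, 33), (3, 7), (7, 4), (8, 64), (11, 36), (13, 51), (14, 43), (16, 29)])
v17: WRITE a=12  (a history now [(1, 12), (2, 33), (3, 7), (7, 4), (8, 64), (11, 36), (13, 51), (14, 43), (16, 29), (17, 12)])
v18: WRITE b=52  (b history now [(4, 13), (5, 11), (6, 65), (9, 7), (10, 35), (12, 59), (15, 61), (18, 52)])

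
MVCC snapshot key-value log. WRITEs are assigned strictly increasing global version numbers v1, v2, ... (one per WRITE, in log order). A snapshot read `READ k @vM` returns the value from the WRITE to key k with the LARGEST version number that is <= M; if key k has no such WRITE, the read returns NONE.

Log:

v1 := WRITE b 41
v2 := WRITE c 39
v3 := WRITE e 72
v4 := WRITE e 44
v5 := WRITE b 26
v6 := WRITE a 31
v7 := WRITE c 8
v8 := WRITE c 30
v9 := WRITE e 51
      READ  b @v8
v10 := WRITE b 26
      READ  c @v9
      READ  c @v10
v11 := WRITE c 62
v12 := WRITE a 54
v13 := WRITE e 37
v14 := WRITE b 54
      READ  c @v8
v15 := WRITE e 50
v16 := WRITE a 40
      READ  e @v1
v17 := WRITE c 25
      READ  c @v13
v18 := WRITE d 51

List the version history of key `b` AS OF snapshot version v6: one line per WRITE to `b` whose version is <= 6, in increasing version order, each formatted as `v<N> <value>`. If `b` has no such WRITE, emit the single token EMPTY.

Answer: v1 41
v5 26

Derivation:
Scan writes for key=b with version <= 6:
  v1 WRITE b 41 -> keep
  v2 WRITE c 39 -> skip
  v3 WRITE e 72 -> skip
  v4 WRITE e 44 -> skip
  v5 WRITE b 26 -> keep
  v6 WRITE a 31 -> skip
  v7 WRITE c 8 -> skip
  v8 WRITE c 30 -> skip
  v9 WRITE e 51 -> skip
  v10 WRITE b 26 -> drop (> snap)
  v11 WRITE c 62 -> skip
  v12 WRITE a 54 -> skip
  v13 WRITE e 37 -> skip
  v14 WRITE b 54 -> drop (> snap)
  v15 WRITE e 50 -> skip
  v16 WRITE a 40 -> skip
  v17 WRITE c 25 -> skip
  v18 WRITE d 51 -> skip
Collected: [(1, 41), (5, 26)]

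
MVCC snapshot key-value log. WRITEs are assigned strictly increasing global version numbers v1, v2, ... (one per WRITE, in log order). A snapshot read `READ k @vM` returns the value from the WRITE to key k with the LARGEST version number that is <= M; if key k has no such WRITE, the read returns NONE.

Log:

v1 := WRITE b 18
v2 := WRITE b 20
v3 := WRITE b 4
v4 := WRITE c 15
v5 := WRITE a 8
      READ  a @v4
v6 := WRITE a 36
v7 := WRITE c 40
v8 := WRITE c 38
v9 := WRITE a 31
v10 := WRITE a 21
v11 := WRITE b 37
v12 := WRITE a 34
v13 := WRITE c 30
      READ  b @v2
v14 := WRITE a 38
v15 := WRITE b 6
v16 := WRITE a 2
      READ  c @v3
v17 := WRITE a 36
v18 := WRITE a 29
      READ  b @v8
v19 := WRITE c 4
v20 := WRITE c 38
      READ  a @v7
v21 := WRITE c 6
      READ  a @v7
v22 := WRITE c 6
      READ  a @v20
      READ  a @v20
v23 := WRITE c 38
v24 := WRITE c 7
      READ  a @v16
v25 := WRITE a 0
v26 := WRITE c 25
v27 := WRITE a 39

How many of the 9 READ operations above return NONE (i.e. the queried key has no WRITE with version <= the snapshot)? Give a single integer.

Answer: 2

Derivation:
v1: WRITE b=18  (b history now [(1, 18)])
v2: WRITE b=20  (b history now [(1, 18), (2, 20)])
v3: WRITE b=4  (b history now [(1, 18), (2, 20), (3, 4)])
v4: WRITE c=15  (c history now [(4, 15)])
v5: WRITE a=8  (a history now [(5, 8)])
READ a @v4: history=[(5, 8)] -> no version <= 4 -> NONE
v6: WRITE a=36  (a history now [(5, 8), (6, 36)])
v7: WRITE c=40  (c history now [(4, 15), (7, 40)])
v8: WRITE c=38  (c history now [(4, 15), (7, 40), (8, 38)])
v9: WRITE a=31  (a history now [(5, 8), (6, 36), (9, 31)])
v10: WRITE a=21  (a history now [(5, 8), (6, 36), (9, 31), (10, 21)])
v11: WRITE b=37  (b history now [(1, 18), (2, 20), (3, 4), (11, 37)])
v12: WRITE a=34  (a history now [(5, 8), (6, 36), (9, 31), (10, 21), (12, 34)])
v13: WRITE c=30  (c history now [(4, 15), (7, 40), (8, 38), (13, 30)])
READ b @v2: history=[(1, 18), (2, 20), (3, 4), (11, 37)] -> pick v2 -> 20
v14: WRITE a=38  (a history now [(5, 8), (6, 36), (9, 31), (10, 21), (12, 34), (14, 38)])
v15: WRITE b=6  (b history now [(1, 18), (2, 20), (3, 4), (11, 37), (15, 6)])
v16: WRITE a=2  (a history now [(5, 8), (6, 36), (9, 31), (10, 21), (12, 34), (14, 38), (16, 2)])
READ c @v3: history=[(4, 15), (7, 40), (8, 38), (13, 30)] -> no version <= 3 -> NONE
v17: WRITE a=36  (a history now [(5, 8), (6, 36), (9, 31), (10, 21), (12, 34), (14, 38), (16, 2), (17, 36)])
v18: WRITE a=29  (a history now [(5, 8), (6, 36), (9, 31), (10, 21), (12, 34), (14, 38), (16, 2), (17, 36), (18, 29)])
READ b @v8: history=[(1, 18), (2, 20), (3, 4), (11, 37), (15, 6)] -> pick v3 -> 4
v19: WRITE c=4  (c history now [(4, 15), (7, 40), (8, 38), (13, 30), (19, 4)])
v20: WRITE c=38  (c history now [(4, 15), (7, 40), (8, 38), (13, 30), (19, 4), (20, 38)])
READ a @v7: history=[(5, 8), (6, 36), (9, 31), (10, 21), (12, 34), (14, 38), (16, 2), (17, 36), (18, 29)] -> pick v6 -> 36
v21: WRITE c=6  (c history now [(4, 15), (7, 40), (8, 38), (13, 30), (19, 4), (20, 38), (21, 6)])
READ a @v7: history=[(5, 8), (6, 36), (9, 31), (10, 21), (12, 34), (14, 38), (16, 2), (17, 36), (18, 29)] -> pick v6 -> 36
v22: WRITE c=6  (c history now [(4, 15), (7, 40), (8, 38), (13, 30), (19, 4), (20, 38), (21, 6), (22, 6)])
READ a @v20: history=[(5, 8), (6, 36), (9, 31), (10, 21), (12, 34), (14, 38), (16, 2), (17, 36), (18, 29)] -> pick v18 -> 29
READ a @v20: history=[(5, 8), (6, 36), (9, 31), (10, 21), (12, 34), (14, 38), (16, 2), (17, 36), (18, 29)] -> pick v18 -> 29
v23: WRITE c=38  (c history now [(4, 15), (7, 40), (8, 38), (13, 30), (19, 4), (20, 38), (21, 6), (22, 6), (23, 38)])
v24: WRITE c=7  (c history now [(4, 15), (7, 40), (8, 38), (13, 30), (19, 4), (20, 38), (21, 6), (22, 6), (23, 38), (24, 7)])
READ a @v16: history=[(5, 8), (6, 36), (9, 31), (10, 21), (12, 34), (14, 38), (16, 2), (17, 36), (18, 29)] -> pick v16 -> 2
v25: WRITE a=0  (a history now [(5, 8), (6, 36), (9, 31), (10, 21), (12, 34), (14, 38), (16, 2), (17, 36), (18, 29), (25, 0)])
v26: WRITE c=25  (c history now [(4, 15), (7, 40), (8, 38), (13, 30), (19, 4), (20, 38), (21, 6), (22, 6), (23, 38), (24, 7), (26, 25)])
v27: WRITE a=39  (a history now [(5, 8), (6, 36), (9, 31), (10, 21), (12, 34), (14, 38), (16, 2), (17, 36), (18, 29), (25, 0), (27, 39)])
Read results in order: ['NONE', '20', 'NONE', '4', '36', '36', '29', '29', '2']
NONE count = 2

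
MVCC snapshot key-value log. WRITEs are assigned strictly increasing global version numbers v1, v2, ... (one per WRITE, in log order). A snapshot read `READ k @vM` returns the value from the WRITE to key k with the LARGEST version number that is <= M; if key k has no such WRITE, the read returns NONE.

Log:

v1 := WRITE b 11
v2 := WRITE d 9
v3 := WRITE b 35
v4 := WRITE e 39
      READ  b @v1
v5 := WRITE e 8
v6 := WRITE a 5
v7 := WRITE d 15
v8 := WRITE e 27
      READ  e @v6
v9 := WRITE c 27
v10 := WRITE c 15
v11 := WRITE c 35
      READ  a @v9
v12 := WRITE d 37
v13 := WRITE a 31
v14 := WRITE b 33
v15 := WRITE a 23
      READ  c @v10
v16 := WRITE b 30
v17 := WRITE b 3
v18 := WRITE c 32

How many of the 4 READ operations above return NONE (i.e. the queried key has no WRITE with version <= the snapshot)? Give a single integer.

Answer: 0

Derivation:
v1: WRITE b=11  (b history now [(1, 11)])
v2: WRITE d=9  (d history now [(2, 9)])
v3: WRITE b=35  (b history now [(1, 11), (3, 35)])
v4: WRITE e=39  (e history now [(4, 39)])
READ b @v1: history=[(1, 11), (3, 35)] -> pick v1 -> 11
v5: WRITE e=8  (e history now [(4, 39), (5, 8)])
v6: WRITE a=5  (a history now [(6, 5)])
v7: WRITE d=15  (d history now [(2, 9), (7, 15)])
v8: WRITE e=27  (e history now [(4, 39), (5, 8), (8, 27)])
READ e @v6: history=[(4, 39), (5, 8), (8, 27)] -> pick v5 -> 8
v9: WRITE c=27  (c history now [(9, 27)])
v10: WRITE c=15  (c history now [(9, 27), (10, 15)])
v11: WRITE c=35  (c history now [(9, 27), (10, 15), (11, 35)])
READ a @v9: history=[(6, 5)] -> pick v6 -> 5
v12: WRITE d=37  (d history now [(2, 9), (7, 15), (12, 37)])
v13: WRITE a=31  (a history now [(6, 5), (13, 31)])
v14: WRITE b=33  (b history now [(1, 11), (3, 35), (14, 33)])
v15: WRITE a=23  (a history now [(6, 5), (13, 31), (15, 23)])
READ c @v10: history=[(9, 27), (10, 15), (11, 35)] -> pick v10 -> 15
v16: WRITE b=30  (b history now [(1, 11), (3, 35), (14, 33), (16, 30)])
v17: WRITE b=3  (b history now [(1, 11), (3, 35), (14, 33), (16, 30), (17, 3)])
v18: WRITE c=32  (c history now [(9, 27), (10, 15), (11, 35), (18, 32)])
Read results in order: ['11', '8', '5', '15']
NONE count = 0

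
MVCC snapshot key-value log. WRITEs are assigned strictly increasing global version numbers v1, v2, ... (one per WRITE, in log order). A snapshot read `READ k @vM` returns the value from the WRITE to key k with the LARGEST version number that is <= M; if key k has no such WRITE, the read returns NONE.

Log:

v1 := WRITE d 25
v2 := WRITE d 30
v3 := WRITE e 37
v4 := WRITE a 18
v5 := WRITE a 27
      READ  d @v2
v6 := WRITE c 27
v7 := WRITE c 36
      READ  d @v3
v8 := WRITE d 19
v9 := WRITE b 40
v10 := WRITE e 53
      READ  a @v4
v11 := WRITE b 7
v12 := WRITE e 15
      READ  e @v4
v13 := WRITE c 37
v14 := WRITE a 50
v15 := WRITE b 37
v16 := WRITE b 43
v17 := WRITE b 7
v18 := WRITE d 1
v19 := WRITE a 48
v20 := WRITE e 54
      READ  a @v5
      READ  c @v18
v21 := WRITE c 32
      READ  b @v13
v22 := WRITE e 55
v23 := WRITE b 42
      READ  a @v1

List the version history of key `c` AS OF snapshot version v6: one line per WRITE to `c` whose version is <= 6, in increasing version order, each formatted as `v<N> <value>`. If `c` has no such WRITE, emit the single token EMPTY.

Scan writes for key=c with version <= 6:
  v1 WRITE d 25 -> skip
  v2 WRITE d 30 -> skip
  v3 WRITE e 37 -> skip
  v4 WRITE a 18 -> skip
  v5 WRITE a 27 -> skip
  v6 WRITE c 27 -> keep
  v7 WRITE c 36 -> drop (> snap)
  v8 WRITE d 19 -> skip
  v9 WRITE b 40 -> skip
  v10 WRITE e 53 -> skip
  v11 WRITE b 7 -> skip
  v12 WRITE e 15 -> skip
  v13 WRITE c 37 -> drop (> snap)
  v14 WRITE a 50 -> skip
  v15 WRITE b 37 -> skip
  v16 WRITE b 43 -> skip
  v17 WRITE b 7 -> skip
  v18 WRITE d 1 -> skip
  v19 WRITE a 48 -> skip
  v20 WRITE e 54 -> skip
  v21 WRITE c 32 -> drop (> snap)
  v22 WRITE e 55 -> skip
  v23 WRITE b 42 -> skip
Collected: [(6, 27)]

Answer: v6 27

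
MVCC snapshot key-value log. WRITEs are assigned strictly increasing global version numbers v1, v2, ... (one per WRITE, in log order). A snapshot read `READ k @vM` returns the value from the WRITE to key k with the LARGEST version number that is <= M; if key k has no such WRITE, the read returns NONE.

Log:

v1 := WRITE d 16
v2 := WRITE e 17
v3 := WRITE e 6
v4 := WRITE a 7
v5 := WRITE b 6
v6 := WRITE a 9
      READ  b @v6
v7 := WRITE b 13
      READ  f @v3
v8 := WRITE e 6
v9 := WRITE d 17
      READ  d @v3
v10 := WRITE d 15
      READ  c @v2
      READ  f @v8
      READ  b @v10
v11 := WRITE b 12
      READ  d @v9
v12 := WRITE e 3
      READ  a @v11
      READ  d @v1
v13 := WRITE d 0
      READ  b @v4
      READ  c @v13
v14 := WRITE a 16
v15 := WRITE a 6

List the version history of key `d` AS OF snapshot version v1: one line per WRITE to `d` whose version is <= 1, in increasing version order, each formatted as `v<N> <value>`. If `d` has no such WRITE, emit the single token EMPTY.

Answer: v1 16

Derivation:
Scan writes for key=d with version <= 1:
  v1 WRITE d 16 -> keep
  v2 WRITE e 17 -> skip
  v3 WRITE e 6 -> skip
  v4 WRITE a 7 -> skip
  v5 WRITE b 6 -> skip
  v6 WRITE a 9 -> skip
  v7 WRITE b 13 -> skip
  v8 WRITE e 6 -> skip
  v9 WRITE d 17 -> drop (> snap)
  v10 WRITE d 15 -> drop (> snap)
  v11 WRITE b 12 -> skip
  v12 WRITE e 3 -> skip
  v13 WRITE d 0 -> drop (> snap)
  v14 WRITE a 16 -> skip
  v15 WRITE a 6 -> skip
Collected: [(1, 16)]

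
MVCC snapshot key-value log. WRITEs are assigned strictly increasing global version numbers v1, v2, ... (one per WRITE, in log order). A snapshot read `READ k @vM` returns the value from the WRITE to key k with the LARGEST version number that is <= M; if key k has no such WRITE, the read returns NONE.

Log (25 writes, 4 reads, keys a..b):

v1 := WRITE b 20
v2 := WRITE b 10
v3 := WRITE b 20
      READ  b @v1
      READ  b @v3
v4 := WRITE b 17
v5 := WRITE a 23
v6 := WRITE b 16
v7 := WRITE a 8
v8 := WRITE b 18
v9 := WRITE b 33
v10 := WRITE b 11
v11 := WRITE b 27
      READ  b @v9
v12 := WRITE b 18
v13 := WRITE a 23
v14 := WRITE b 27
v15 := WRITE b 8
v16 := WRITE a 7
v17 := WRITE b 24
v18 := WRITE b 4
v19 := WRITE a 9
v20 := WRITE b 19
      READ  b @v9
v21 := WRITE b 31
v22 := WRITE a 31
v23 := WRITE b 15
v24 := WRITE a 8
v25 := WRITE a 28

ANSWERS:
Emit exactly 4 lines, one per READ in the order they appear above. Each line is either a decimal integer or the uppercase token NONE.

Answer: 20
20
33
33

Derivation:
v1: WRITE b=20  (b history now [(1, 20)])
v2: WRITE b=10  (b history now [(1, 20), (2, 10)])
v3: WRITE b=20  (b history now [(1, 20), (2, 10), (3, 20)])
READ b @v1: history=[(1, 20), (2, 10), (3, 20)] -> pick v1 -> 20
READ b @v3: history=[(1, 20), (2, 10), (3, 20)] -> pick v3 -> 20
v4: WRITE b=17  (b history now [(1, 20), (2, 10), (3, 20), (4, 17)])
v5: WRITE a=23  (a history now [(5, 23)])
v6: WRITE b=16  (b history now [(1, 20), (2, 10), (3, 20), (4, 17), (6, 16)])
v7: WRITE a=8  (a history now [(5, 23), (7, 8)])
v8: WRITE b=18  (b history now [(1, 20), (2, 10), (3, 20), (4, 17), (6, 16), (8, 18)])
v9: WRITE b=33  (b history now [(1, 20), (2, 10), (3, 20), (4, 17), (6, 16), (8, 18), (9, 33)])
v10: WRITE b=11  (b history now [(1, 20), (2, 10), (3, 20), (4, 17), (6, 16), (8, 18), (9, 33), (10, 11)])
v11: WRITE b=27  (b history now [(1, 20), (2, 10), (3, 20), (4, 17), (6, 16), (8, 18), (9, 33), (10, 11), (11, 27)])
READ b @v9: history=[(1, 20), (2, 10), (3, 20), (4, 17), (6, 16), (8, 18), (9, 33), (10, 11), (11, 27)] -> pick v9 -> 33
v12: WRITE b=18  (b history now [(1, 20), (2, 10), (3, 20), (4, 17), (6, 16), (8, 18), (9, 33), (10, 11), (11, 27), (12, 18)])
v13: WRITE a=23  (a history now [(5, 23), (7, 8), (13, 23)])
v14: WRITE b=27  (b history now [(1, 20), (2, 10), (3, 20), (4, 17), (6, 16), (8, 18), (9, 33), (10, 11), (11, 27), (12, 18), (14, 27)])
v15: WRITE b=8  (b history now [(1, 20), (2, 10), (3, 20), (4, 17), (6, 16), (8, 18), (9, 33), (10, 11), (11, 27), (12, 18), (14, 27), (15, 8)])
v16: WRITE a=7  (a history now [(5, 23), (7, 8), (13, 23), (16, 7)])
v17: WRITE b=24  (b history now [(1, 20), (2, 10), (3, 20), (4, 17), (6, 16), (8, 18), (9, 33), (10, 11), (11, 27), (12, 18), (14, 27), (15, 8), (17, 24)])
v18: WRITE b=4  (b history now [(1, 20), (2, 10), (3, 20), (4, 17), (6, 16), (8, 18), (9, 33), (10, 11), (11, 27), (12, 18), (14, 27), (15, 8), (17, 24), (18, 4)])
v19: WRITE a=9  (a history now [(5, 23), (7, 8), (13, 23), (16, 7), (19, 9)])
v20: WRITE b=19  (b history now [(1, 20), (2, 10), (3, 20), (4, 17), (6, 16), (8, 18), (9, 33), (10, 11), (11, 27), (12, 18), (14, 27), (15, 8), (17, 24), (18, 4), (20, 19)])
READ b @v9: history=[(1, 20), (2, 10), (3, 20), (4, 17), (6, 16), (8, 18), (9, 33), (10, 11), (11, 27), (12, 18), (14, 27), (15, 8), (17, 24), (18, 4), (20, 19)] -> pick v9 -> 33
v21: WRITE b=31  (b history now [(1, 20), (2, 10), (3, 20), (4, 17), (6, 16), (8, 18), (9, 33), (10, 11), (11, 27), (12, 18), (14, 27), (15, 8), (17, 24), (18, 4), (20, 19), (21, 31)])
v22: WRITE a=31  (a history now [(5, 23), (7, 8), (13, 23), (16, 7), (19, 9), (22, 31)])
v23: WRITE b=15  (b history now [(1, 20), (2, 10), (3, 20), (4, 17), (6, 16), (8, 18), (9, 33), (10, 11), (11, 27), (12, 18), (14, 27), (15, 8), (17, 24), (18, 4), (20, 19), (21, 31), (23, 15)])
v24: WRITE a=8  (a history now [(5, 23), (7, 8), (13, 23), (16, 7), (19, 9), (22, 31), (24, 8)])
v25: WRITE a=28  (a history now [(5, 23), (7, 8), (13, 23), (16, 7), (19, 9), (22, 31), (24, 8), (25, 28)])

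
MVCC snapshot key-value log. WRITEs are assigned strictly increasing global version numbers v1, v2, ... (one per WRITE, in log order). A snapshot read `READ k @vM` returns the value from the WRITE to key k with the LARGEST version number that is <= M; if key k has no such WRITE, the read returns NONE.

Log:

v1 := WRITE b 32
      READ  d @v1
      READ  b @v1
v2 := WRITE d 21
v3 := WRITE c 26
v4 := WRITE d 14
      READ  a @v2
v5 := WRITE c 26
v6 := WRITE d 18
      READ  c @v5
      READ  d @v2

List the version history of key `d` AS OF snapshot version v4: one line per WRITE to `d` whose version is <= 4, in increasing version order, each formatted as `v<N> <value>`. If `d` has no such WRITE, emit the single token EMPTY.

Scan writes for key=d with version <= 4:
  v1 WRITE b 32 -> skip
  v2 WRITE d 21 -> keep
  v3 WRITE c 26 -> skip
  v4 WRITE d 14 -> keep
  v5 WRITE c 26 -> skip
  v6 WRITE d 18 -> drop (> snap)
Collected: [(2, 21), (4, 14)]

Answer: v2 21
v4 14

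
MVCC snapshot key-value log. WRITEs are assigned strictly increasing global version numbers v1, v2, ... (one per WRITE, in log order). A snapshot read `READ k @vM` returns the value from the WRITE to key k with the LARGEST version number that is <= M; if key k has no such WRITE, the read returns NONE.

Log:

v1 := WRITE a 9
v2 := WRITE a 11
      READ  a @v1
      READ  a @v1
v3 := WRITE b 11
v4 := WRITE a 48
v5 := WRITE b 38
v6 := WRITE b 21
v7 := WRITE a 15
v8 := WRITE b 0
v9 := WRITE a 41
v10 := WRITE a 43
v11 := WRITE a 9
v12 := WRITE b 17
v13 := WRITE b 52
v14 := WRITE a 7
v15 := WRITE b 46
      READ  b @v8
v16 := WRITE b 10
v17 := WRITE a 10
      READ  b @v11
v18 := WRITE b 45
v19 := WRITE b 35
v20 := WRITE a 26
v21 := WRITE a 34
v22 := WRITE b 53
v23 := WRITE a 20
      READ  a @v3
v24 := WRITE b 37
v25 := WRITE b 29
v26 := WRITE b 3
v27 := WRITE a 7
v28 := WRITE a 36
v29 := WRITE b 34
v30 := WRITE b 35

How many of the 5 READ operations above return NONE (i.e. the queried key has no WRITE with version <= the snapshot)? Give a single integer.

Answer: 0

Derivation:
v1: WRITE a=9  (a history now [(1, 9)])
v2: WRITE a=11  (a history now [(1, 9), (2, 11)])
READ a @v1: history=[(1, 9), (2, 11)] -> pick v1 -> 9
READ a @v1: history=[(1, 9), (2, 11)] -> pick v1 -> 9
v3: WRITE b=11  (b history now [(3, 11)])
v4: WRITE a=48  (a history now [(1, 9), (2, 11), (4, 48)])
v5: WRITE b=38  (b history now [(3, 11), (5, 38)])
v6: WRITE b=21  (b history now [(3, 11), (5, 38), (6, 21)])
v7: WRITE a=15  (a history now [(1, 9), (2, 11), (4, 48), (7, 15)])
v8: WRITE b=0  (b history now [(3, 11), (5, 38), (6, 21), (8, 0)])
v9: WRITE a=41  (a history now [(1, 9), (2, 11), (4, 48), (7, 15), (9, 41)])
v10: WRITE a=43  (a history now [(1, 9), (2, 11), (4, 48), (7, 15), (9, 41), (10, 43)])
v11: WRITE a=9  (a history now [(1, 9), (2, 11), (4, 48), (7, 15), (9, 41), (10, 43), (11, 9)])
v12: WRITE b=17  (b history now [(3, 11), (5, 38), (6, 21), (8, 0), (12, 17)])
v13: WRITE b=52  (b history now [(3, 11), (5, 38), (6, 21), (8, 0), (12, 17), (13, 52)])
v14: WRITE a=7  (a history now [(1, 9), (2, 11), (4, 48), (7, 15), (9, 41), (10, 43), (11, 9), (14, 7)])
v15: WRITE b=46  (b history now [(3, 11), (5, 38), (6, 21), (8, 0), (12, 17), (13, 52), (15, 46)])
READ b @v8: history=[(3, 11), (5, 38), (6, 21), (8, 0), (12, 17), (13, 52), (15, 46)] -> pick v8 -> 0
v16: WRITE b=10  (b history now [(3, 11), (5, 38), (6, 21), (8, 0), (12, 17), (13, 52), (15, 46), (16, 10)])
v17: WRITE a=10  (a history now [(1, 9), (2, 11), (4, 48), (7, 15), (9, 41), (10, 43), (11, 9), (14, 7), (17, 10)])
READ b @v11: history=[(3, 11), (5, 38), (6, 21), (8, 0), (12, 17), (13, 52), (15, 46), (16, 10)] -> pick v8 -> 0
v18: WRITE b=45  (b history now [(3, 11), (5, 38), (6, 21), (8, 0), (12, 17), (13, 52), (15, 46), (16, 10), (18, 45)])
v19: WRITE b=35  (b history now [(3, 11), (5, 38), (6, 21), (8, 0), (12, 17), (13, 52), (15, 46), (16, 10), (18, 45), (19, 35)])
v20: WRITE a=26  (a history now [(1, 9), (2, 11), (4, 48), (7, 15), (9, 41), (10, 43), (11, 9), (14, 7), (17, 10), (20, 26)])
v21: WRITE a=34  (a history now [(1, 9), (2, 11), (4, 48), (7, 15), (9, 41), (10, 43), (11, 9), (14, 7), (17, 10), (20, 26), (21, 34)])
v22: WRITE b=53  (b history now [(3, 11), (5, 38), (6, 21), (8, 0), (12, 17), (13, 52), (15, 46), (16, 10), (18, 45), (19, 35), (22, 53)])
v23: WRITE a=20  (a history now [(1, 9), (2, 11), (4, 48), (7, 15), (9, 41), (10, 43), (11, 9), (14, 7), (17, 10), (20, 26), (21, 34), (23, 20)])
READ a @v3: history=[(1, 9), (2, 11), (4, 48), (7, 15), (9, 41), (10, 43), (11, 9), (14, 7), (17, 10), (20, 26), (21, 34), (23, 20)] -> pick v2 -> 11
v24: WRITE b=37  (b history now [(3, 11), (5, 38), (6, 21), (8, 0), (12, 17), (13, 52), (15, 46), (16, 10), (18, 45), (19, 35), (22, 53), (24, 37)])
v25: WRITE b=29  (b history now [(3, 11), (5, 38), (6, 21), (8, 0), (12, 17), (13, 52), (15, 46), (16, 10), (18, 45), (19, 35), (22, 53), (24, 37), (25, 29)])
v26: WRITE b=3  (b history now [(3, 11), (5, 38), (6, 21), (8, 0), (12, 17), (13, 52), (15, 46), (16, 10), (18, 45), (19, 35), (22, 53), (24, 37), (25, 29), (26, 3)])
v27: WRITE a=7  (a history now [(1, 9), (2, 11), (4, 48), (7, 15), (9, 41), (10, 43), (11, 9), (14, 7), (17, 10), (20, 26), (21, 34), (23, 20), (27, 7)])
v28: WRITE a=36  (a history now [(1, 9), (2, 11), (4, 48), (7, 15), (9, 41), (10, 43), (11, 9), (14, 7), (17, 10), (20, 26), (21, 34), (23, 20), (27, 7), (28, 36)])
v29: WRITE b=34  (b history now [(3, 11), (5, 38), (6, 21), (8, 0), (12, 17), (13, 52), (15, 46), (16, 10), (18, 45), (19, 35), (22, 53), (24, 37), (25, 29), (26, 3), (29, 34)])
v30: WRITE b=35  (b history now [(3, 11), (5, 38), (6, 21), (8, 0), (12, 17), (13, 52), (15, 46), (16, 10), (18, 45), (19, 35), (22, 53), (24, 37), (25, 29), (26, 3), (29, 34), (30, 35)])
Read results in order: ['9', '9', '0', '0', '11']
NONE count = 0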